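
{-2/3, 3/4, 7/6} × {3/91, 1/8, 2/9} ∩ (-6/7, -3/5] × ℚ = {-2/3} × {3/91, 1/8, 2/9}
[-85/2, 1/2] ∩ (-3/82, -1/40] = (-3/82, -1/40]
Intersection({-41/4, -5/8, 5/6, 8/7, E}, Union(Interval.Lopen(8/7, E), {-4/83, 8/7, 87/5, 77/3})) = {8/7, E}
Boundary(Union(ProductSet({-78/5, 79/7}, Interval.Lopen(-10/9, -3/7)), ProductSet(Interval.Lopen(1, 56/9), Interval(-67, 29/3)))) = Union(ProductSet({-78/5, 79/7}, Interval(-10/9, -3/7)), ProductSet({1, 56/9}, Interval(-67, 29/3)), ProductSet(Interval(1, 56/9), {-67, 29/3}))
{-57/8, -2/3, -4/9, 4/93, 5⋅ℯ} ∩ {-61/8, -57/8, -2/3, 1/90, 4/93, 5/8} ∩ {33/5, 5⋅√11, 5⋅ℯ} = ∅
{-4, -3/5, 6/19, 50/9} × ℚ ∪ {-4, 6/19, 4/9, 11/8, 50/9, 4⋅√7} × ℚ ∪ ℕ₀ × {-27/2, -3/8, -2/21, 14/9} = (ℕ₀ × {-27/2, -3/8, -2/21, 14/9}) ∪ ({-4, -3/5, 6/19, 4/9, 11/8, 50/9, 4⋅√7} × ℚ)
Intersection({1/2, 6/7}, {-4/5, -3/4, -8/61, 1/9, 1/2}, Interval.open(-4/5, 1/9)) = EmptySet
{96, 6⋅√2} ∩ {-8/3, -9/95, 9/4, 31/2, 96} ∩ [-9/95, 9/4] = ∅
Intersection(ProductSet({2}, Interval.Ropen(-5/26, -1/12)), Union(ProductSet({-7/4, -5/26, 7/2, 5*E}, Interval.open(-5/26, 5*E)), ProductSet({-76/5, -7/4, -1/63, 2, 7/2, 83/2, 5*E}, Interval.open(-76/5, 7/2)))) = ProductSet({2}, Interval.Ropen(-5/26, -1/12))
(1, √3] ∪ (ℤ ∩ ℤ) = ℤ ∪ [1, √3]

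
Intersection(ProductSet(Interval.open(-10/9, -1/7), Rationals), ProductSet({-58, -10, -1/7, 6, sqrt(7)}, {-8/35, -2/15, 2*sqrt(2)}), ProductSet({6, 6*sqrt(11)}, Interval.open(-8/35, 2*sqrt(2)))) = EmptySet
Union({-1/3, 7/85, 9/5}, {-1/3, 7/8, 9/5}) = {-1/3, 7/85, 7/8, 9/5}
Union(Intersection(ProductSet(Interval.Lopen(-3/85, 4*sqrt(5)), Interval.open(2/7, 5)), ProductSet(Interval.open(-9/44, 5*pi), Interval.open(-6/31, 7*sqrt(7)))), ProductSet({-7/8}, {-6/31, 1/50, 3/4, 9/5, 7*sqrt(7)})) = Union(ProductSet({-7/8}, {-6/31, 1/50, 3/4, 9/5, 7*sqrt(7)}), ProductSet(Interval.Lopen(-3/85, 4*sqrt(5)), Interval.open(2/7, 5)))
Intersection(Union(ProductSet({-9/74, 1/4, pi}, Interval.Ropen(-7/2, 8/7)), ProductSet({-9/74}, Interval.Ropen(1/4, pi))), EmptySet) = EmptySet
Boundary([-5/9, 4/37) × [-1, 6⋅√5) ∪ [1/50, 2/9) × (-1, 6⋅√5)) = ({-5/9, 2/9} × [-1, 6⋅√5]) ∪ ([-5/9, 2/9] × {-1, 6⋅√5})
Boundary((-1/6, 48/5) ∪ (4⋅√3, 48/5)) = {-1/6, 48/5}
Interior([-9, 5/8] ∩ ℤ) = ∅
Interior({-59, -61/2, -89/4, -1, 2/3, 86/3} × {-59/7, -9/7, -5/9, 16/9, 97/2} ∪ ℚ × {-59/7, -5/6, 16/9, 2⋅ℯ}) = ∅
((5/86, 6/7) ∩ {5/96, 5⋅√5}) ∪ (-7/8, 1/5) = (-7/8, 1/5)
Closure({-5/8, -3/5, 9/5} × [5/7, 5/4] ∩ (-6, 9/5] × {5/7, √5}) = {-5/8, -3/5, 9/5} × {5/7}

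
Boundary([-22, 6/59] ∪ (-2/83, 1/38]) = {-22, 6/59}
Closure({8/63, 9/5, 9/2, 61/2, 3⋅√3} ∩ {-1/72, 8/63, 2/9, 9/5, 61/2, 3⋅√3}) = {8/63, 9/5, 61/2, 3⋅√3}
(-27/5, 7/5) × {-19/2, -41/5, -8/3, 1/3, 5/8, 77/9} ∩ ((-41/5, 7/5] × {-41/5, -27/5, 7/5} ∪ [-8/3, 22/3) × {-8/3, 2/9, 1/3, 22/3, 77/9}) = ((-27/5, 7/5) × {-41/5}) ∪ ([-8/3, 7/5) × {-8/3, 1/3, 77/9})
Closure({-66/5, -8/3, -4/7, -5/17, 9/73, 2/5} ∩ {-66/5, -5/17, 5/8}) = {-66/5, -5/17}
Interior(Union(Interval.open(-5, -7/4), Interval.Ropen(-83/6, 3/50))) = Interval.open(-83/6, 3/50)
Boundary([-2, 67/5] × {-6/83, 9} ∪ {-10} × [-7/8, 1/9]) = ({-10} × [-7/8, 1/9]) ∪ ([-2, 67/5] × {-6/83, 9})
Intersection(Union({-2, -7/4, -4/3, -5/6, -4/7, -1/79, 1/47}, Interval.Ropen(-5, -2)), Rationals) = Union({-7/4, -4/3, -5/6, -4/7, -1/79, 1/47}, Intersection(Interval(-5, -2), Rationals))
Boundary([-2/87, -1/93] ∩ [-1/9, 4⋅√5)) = {-2/87, -1/93}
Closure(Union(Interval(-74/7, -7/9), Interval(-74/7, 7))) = Interval(-74/7, 7)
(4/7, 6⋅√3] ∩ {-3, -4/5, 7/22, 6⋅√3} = {6⋅√3}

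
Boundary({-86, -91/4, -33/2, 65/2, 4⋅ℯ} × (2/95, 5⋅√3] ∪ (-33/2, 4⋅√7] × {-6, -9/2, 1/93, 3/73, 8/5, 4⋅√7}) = ({-86, -91/4, -33/2, 65/2, 4⋅ℯ} × [2/95, 5⋅√3]) ∪ ([-33/2, 4⋅√7] × {-6, -9/2, 1/93, 3/73, 8/5, 4⋅√7})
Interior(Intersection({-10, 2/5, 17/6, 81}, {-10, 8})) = EmptySet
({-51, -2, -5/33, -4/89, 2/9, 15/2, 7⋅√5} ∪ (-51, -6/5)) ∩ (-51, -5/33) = (-51, -6/5)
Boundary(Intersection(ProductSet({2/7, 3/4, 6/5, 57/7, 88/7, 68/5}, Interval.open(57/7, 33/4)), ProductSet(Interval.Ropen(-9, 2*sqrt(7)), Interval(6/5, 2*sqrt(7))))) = EmptySet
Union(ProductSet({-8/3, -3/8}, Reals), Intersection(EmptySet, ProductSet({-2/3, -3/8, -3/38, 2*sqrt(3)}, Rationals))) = ProductSet({-8/3, -3/8}, Reals)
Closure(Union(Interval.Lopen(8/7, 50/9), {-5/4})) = Union({-5/4}, Interval(8/7, 50/9))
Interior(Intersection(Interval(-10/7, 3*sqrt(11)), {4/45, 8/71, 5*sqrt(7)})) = EmptySet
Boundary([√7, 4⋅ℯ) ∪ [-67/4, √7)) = {-67/4, 4⋅ℯ}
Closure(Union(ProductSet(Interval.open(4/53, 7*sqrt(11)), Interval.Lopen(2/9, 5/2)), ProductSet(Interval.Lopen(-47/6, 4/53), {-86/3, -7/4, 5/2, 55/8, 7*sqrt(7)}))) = Union(ProductSet({4/53, 7*sqrt(11)}, Interval(2/9, 5/2)), ProductSet(Interval(-47/6, 4/53), {-86/3, -7/4, 5/2, 55/8, 7*sqrt(7)}), ProductSet(Interval(4/53, 7*sqrt(11)), {2/9, 5/2}), ProductSet(Interval.open(4/53, 7*sqrt(11)), Interval.Lopen(2/9, 5/2)))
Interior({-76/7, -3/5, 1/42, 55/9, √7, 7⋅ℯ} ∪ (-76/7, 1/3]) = (-76/7, 1/3)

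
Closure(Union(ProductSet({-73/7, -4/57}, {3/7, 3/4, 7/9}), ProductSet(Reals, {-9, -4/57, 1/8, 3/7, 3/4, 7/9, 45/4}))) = ProductSet(Reals, {-9, -4/57, 1/8, 3/7, 3/4, 7/9, 45/4})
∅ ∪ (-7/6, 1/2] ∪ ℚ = ℚ ∪ [-7/6, 1/2]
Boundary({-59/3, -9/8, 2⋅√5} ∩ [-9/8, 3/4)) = {-9/8}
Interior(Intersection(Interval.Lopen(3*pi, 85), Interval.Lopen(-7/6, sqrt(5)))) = EmptySet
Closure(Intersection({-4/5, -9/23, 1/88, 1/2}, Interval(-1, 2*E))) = {-4/5, -9/23, 1/88, 1/2}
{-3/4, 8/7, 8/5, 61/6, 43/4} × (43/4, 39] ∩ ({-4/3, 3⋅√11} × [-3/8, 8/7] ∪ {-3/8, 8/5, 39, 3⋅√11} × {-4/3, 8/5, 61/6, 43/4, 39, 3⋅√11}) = {8/5} × {39}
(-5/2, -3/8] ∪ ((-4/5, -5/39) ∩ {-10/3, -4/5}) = (-5/2, -3/8]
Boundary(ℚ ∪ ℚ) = ℝ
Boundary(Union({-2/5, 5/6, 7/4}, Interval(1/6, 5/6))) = {-2/5, 1/6, 5/6, 7/4}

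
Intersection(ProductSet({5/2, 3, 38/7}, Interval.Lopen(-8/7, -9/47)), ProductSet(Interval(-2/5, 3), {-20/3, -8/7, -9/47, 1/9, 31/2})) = ProductSet({5/2, 3}, {-9/47})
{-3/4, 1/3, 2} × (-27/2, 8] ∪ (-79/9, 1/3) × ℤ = ((-79/9, 1/3) × ℤ) ∪ ({-3/4, 1/3, 2} × (-27/2, 8])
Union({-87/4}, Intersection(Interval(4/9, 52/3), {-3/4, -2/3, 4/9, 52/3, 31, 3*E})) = {-87/4, 4/9, 52/3, 3*E}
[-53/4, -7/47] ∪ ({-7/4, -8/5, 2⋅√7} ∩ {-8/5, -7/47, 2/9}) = [-53/4, -7/47]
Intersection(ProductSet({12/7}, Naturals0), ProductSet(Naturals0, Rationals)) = EmptySet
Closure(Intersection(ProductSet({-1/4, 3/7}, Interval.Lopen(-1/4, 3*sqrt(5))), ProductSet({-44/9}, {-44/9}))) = EmptySet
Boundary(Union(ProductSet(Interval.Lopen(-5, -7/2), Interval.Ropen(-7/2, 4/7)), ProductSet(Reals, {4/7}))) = Union(ProductSet({-5, -7/2}, Interval(-7/2, 4/7)), ProductSet(Interval(-5, -7/2), {-7/2, 4/7}), ProductSet(Reals, {4/7}))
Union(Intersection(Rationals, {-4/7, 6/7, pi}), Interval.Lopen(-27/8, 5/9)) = Union({6/7}, Interval.Lopen(-27/8, 5/9))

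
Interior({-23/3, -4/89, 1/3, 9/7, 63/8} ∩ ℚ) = ∅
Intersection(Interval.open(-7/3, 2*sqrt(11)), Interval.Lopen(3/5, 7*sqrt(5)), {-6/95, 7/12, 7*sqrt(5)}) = EmptySet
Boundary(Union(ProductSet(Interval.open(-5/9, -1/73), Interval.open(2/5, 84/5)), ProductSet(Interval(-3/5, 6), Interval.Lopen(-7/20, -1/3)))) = Union(ProductSet({-3/5, 6}, Interval(-7/20, -1/3)), ProductSet({-5/9, -1/73}, Interval(2/5, 84/5)), ProductSet(Interval(-3/5, 6), {-7/20, -1/3}), ProductSet(Interval(-5/9, -1/73), {2/5, 84/5}))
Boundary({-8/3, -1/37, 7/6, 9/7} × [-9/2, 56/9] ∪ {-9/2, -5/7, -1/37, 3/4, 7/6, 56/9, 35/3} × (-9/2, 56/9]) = {-9/2, -8/3, -5/7, -1/37, 3/4, 7/6, 9/7, 56/9, 35/3} × [-9/2, 56/9]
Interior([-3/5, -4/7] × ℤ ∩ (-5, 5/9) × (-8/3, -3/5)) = ∅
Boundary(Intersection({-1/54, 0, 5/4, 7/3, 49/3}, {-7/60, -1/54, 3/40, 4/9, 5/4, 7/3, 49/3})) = {-1/54, 5/4, 7/3, 49/3}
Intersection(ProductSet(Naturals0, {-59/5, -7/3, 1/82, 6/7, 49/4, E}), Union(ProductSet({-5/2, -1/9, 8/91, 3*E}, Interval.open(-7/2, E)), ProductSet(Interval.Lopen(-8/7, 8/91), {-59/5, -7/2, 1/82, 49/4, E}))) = ProductSet(Range(0, 1, 1), {-59/5, 1/82, 49/4, E})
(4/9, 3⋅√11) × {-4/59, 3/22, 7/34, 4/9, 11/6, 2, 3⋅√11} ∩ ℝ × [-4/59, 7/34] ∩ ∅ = ∅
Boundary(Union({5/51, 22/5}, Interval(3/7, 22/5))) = {5/51, 3/7, 22/5}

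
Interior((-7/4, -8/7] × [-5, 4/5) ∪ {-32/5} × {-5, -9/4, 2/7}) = (-7/4, -8/7) × (-5, 4/5)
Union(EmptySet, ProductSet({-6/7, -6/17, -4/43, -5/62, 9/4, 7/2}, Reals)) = ProductSet({-6/7, -6/17, -4/43, -5/62, 9/4, 7/2}, Reals)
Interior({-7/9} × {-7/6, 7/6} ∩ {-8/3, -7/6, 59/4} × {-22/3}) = ∅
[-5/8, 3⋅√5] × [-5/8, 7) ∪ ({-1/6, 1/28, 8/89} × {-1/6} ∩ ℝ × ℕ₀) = [-5/8, 3⋅√5] × [-5/8, 7)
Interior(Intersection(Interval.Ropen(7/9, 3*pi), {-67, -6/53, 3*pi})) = EmptySet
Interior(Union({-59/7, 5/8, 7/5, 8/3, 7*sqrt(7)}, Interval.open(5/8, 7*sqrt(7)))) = Interval.open(5/8, 7*sqrt(7))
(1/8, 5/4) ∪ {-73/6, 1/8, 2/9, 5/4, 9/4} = {-73/6, 9/4} ∪ [1/8, 5/4]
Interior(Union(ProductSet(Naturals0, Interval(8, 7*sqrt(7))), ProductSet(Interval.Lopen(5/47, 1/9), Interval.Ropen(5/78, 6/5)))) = ProductSet(Union(Complement(Interval.open(5/47, 1/9), Union(Complement(Naturals0, Interval.open(5/47, 1/9)), Naturals0)), Interval.open(5/47, 1/9)), Interval.open(5/78, 6/5))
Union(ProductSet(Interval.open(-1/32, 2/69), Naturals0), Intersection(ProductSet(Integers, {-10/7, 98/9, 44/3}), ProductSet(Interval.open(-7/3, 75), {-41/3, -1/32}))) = ProductSet(Interval.open(-1/32, 2/69), Naturals0)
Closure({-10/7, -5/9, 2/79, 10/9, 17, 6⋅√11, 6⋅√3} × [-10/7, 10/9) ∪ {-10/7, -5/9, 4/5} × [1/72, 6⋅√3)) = ({-10/7, -5/9, 4/5} × [1/72, 6⋅√3]) ∪ ({-10/7, -5/9, 2/79, 10/9, 17, 6⋅√11, 6⋅√3} × [-10/7, 10/9])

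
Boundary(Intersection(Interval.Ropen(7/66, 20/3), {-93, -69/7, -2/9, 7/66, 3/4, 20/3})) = {7/66, 3/4}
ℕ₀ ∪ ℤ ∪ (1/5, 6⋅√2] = ℤ ∪ (1/5, 6⋅√2]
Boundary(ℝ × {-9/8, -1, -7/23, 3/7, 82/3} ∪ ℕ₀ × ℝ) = (ℕ₀ × ℝ) ∪ (ℝ × {-9/8, -1, -7/23, 3/7, 82/3})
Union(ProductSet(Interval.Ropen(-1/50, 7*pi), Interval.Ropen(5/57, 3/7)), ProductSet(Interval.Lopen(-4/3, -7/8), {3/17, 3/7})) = Union(ProductSet(Interval.Lopen(-4/3, -7/8), {3/17, 3/7}), ProductSet(Interval.Ropen(-1/50, 7*pi), Interval.Ropen(5/57, 3/7)))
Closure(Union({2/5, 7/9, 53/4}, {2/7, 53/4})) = {2/7, 2/5, 7/9, 53/4}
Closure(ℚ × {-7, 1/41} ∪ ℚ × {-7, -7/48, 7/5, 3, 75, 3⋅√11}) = ℝ × {-7, -7/48, 1/41, 7/5, 3, 75, 3⋅√11}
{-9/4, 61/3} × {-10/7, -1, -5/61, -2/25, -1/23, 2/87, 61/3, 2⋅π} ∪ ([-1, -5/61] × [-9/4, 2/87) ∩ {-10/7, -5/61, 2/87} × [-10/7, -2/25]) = ({-5/61} × [-10/7, -2/25]) ∪ ({-9/4, 61/3} × {-10/7, -1, -5/61, -2/25, -1/23, 2/87, 61/3, 2⋅π})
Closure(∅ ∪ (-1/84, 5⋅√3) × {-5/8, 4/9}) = [-1/84, 5⋅√3] × {-5/8, 4/9}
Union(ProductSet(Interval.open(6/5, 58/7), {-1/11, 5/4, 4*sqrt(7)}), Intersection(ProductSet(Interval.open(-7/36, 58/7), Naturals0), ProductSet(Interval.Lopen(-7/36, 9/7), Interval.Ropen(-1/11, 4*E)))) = Union(ProductSet(Interval.Lopen(-7/36, 9/7), Range(0, 11, 1)), ProductSet(Interval.open(6/5, 58/7), {-1/11, 5/4, 4*sqrt(7)}))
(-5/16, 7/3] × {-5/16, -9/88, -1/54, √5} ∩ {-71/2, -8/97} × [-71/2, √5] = {-8/97} × {-5/16, -9/88, -1/54, √5}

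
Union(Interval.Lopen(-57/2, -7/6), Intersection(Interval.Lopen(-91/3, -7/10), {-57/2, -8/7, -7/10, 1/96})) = Union({-8/7, -7/10}, Interval(-57/2, -7/6))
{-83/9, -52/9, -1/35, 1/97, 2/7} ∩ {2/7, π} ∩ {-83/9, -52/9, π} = ∅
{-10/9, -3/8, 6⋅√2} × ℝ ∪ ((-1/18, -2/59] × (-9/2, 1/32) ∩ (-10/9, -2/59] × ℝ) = ({-10/9, -3/8, 6⋅√2} × ℝ) ∪ ((-1/18, -2/59] × (-9/2, 1/32))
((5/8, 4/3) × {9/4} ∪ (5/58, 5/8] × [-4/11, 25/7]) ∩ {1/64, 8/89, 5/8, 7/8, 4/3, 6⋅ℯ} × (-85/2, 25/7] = ({7/8} × {9/4}) ∪ ({8/89, 5/8} × [-4/11, 25/7])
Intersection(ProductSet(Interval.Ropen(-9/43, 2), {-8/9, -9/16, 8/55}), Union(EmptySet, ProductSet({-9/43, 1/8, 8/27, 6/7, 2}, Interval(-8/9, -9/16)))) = ProductSet({-9/43, 1/8, 8/27, 6/7}, {-8/9, -9/16})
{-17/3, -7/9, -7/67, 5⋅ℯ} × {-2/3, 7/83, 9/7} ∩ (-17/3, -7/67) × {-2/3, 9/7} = {-7/9} × {-2/3, 9/7}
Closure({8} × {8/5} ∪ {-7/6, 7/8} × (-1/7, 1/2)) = ({8} × {8/5}) ∪ ({-7/6, 7/8} × [-1/7, 1/2])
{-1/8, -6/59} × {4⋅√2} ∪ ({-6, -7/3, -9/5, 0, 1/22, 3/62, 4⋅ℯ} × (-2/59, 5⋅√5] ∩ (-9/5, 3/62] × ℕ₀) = ({0, 1/22, 3/62} × {0, 1, …, 11}) ∪ ({-1/8, -6/59} × {4⋅√2})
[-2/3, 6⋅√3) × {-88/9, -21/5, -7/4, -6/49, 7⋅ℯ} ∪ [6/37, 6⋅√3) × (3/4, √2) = ([6/37, 6⋅√3) × (3/4, √2)) ∪ ([-2/3, 6⋅√3) × {-88/9, -21/5, -7/4, -6/49, 7⋅ℯ})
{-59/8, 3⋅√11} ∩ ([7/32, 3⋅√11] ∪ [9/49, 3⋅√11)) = {3⋅√11}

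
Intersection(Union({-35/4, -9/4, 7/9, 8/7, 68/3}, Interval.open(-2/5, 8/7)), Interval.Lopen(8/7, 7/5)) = EmptySet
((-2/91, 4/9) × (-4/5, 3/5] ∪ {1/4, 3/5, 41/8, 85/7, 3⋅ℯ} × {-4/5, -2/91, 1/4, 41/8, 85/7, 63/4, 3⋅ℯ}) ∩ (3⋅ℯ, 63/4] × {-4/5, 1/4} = {85/7} × {-4/5, 1/4}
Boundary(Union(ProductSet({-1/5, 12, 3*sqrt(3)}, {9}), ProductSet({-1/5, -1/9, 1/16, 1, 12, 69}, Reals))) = Union(ProductSet({-1/5, 12, 3*sqrt(3)}, {9}), ProductSet({-1/5, -1/9, 1/16, 1, 12, 69}, Reals))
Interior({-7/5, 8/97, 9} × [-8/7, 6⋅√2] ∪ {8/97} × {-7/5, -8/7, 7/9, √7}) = ∅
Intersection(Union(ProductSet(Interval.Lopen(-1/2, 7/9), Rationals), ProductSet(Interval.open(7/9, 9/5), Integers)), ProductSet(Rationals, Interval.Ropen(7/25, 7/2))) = Union(ProductSet(Intersection(Interval.Lopen(-1/2, 7/9), Rationals), Intersection(Interval.Ropen(7/25, 7/2), Rationals)), ProductSet(Intersection(Interval.open(7/9, 9/5), Rationals), Range(1, 4, 1)))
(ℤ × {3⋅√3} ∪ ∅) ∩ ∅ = ∅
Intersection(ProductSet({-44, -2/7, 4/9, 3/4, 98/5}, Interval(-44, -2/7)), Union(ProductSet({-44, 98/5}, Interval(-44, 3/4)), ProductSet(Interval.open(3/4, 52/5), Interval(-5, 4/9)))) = ProductSet({-44, 98/5}, Interval(-44, -2/7))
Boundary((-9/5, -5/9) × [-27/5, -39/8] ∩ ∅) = ∅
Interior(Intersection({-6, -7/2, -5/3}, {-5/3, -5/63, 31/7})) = EmptySet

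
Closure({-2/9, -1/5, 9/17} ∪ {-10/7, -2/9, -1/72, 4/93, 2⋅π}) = {-10/7, -2/9, -1/5, -1/72, 4/93, 9/17, 2⋅π}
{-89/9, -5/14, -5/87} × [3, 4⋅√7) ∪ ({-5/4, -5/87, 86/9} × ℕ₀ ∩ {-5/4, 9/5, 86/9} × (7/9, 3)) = ({-5/4, 86/9} × {1, 2}) ∪ ({-89/9, -5/14, -5/87} × [3, 4⋅√7))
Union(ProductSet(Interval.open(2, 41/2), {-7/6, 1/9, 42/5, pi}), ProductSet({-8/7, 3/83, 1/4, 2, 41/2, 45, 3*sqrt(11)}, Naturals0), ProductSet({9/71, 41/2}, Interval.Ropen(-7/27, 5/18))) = Union(ProductSet({9/71, 41/2}, Interval.Ropen(-7/27, 5/18)), ProductSet({-8/7, 3/83, 1/4, 2, 41/2, 45, 3*sqrt(11)}, Naturals0), ProductSet(Interval.open(2, 41/2), {-7/6, 1/9, 42/5, pi}))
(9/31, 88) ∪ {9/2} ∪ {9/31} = [9/31, 88)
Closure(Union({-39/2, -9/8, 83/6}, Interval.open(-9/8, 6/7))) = Union({-39/2, 83/6}, Interval(-9/8, 6/7))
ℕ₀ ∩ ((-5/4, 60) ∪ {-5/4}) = {0, 1, …, 59}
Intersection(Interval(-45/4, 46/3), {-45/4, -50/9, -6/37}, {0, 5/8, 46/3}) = EmptySet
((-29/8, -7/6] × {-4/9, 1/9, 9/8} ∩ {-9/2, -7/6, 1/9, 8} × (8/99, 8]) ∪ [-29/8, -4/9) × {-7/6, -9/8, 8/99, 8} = ({-7/6} × {1/9, 9/8}) ∪ ([-29/8, -4/9) × {-7/6, -9/8, 8/99, 8})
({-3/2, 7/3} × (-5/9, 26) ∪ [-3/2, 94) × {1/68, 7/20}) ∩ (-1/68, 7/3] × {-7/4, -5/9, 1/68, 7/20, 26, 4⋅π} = ({7/3} × {1/68, 7/20, 4⋅π}) ∪ ((-1/68, 7/3] × {1/68, 7/20})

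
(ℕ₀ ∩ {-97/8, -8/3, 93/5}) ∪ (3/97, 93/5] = (3/97, 93/5]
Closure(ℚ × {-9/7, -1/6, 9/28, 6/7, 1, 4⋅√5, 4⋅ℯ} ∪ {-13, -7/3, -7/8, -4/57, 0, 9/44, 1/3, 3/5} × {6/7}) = ℝ × {-9/7, -1/6, 9/28, 6/7, 1, 4⋅√5, 4⋅ℯ}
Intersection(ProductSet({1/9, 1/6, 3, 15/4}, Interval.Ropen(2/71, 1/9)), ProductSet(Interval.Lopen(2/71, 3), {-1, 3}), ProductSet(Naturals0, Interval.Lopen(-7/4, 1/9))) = EmptySet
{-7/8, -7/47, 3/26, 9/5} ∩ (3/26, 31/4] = {9/5}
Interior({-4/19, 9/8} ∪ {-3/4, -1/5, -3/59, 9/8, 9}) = ∅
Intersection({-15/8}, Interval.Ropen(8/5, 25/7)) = EmptySet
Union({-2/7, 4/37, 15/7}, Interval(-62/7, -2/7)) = Union({4/37, 15/7}, Interval(-62/7, -2/7))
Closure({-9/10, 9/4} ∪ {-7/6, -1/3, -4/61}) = {-7/6, -9/10, -1/3, -4/61, 9/4}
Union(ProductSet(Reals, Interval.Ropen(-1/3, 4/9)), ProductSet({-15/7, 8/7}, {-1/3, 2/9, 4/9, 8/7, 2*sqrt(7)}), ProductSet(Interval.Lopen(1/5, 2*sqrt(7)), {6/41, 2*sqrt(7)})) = Union(ProductSet({-15/7, 8/7}, {-1/3, 2/9, 4/9, 8/7, 2*sqrt(7)}), ProductSet(Interval.Lopen(1/5, 2*sqrt(7)), {6/41, 2*sqrt(7)}), ProductSet(Reals, Interval.Ropen(-1/3, 4/9)))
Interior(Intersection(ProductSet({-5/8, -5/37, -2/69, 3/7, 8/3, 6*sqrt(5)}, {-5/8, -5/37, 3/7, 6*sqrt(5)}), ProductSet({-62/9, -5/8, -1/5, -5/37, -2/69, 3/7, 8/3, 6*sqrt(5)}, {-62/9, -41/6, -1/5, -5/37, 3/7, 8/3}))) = EmptySet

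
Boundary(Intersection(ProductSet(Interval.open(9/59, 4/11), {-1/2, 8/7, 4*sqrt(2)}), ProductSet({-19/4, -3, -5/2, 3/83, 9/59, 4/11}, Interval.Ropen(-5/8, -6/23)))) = EmptySet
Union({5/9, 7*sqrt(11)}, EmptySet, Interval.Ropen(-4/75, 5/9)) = Union({7*sqrt(11)}, Interval(-4/75, 5/9))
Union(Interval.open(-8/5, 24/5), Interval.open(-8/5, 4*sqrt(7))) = Interval.open(-8/5, 4*sqrt(7))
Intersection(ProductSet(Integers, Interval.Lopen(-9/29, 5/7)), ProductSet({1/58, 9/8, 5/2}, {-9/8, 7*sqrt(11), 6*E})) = EmptySet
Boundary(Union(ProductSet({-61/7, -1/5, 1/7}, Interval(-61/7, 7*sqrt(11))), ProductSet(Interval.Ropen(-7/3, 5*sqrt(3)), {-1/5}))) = Union(ProductSet({-61/7, -1/5, 1/7}, Interval(-61/7, 7*sqrt(11))), ProductSet(Interval(-7/3, 5*sqrt(3)), {-1/5}))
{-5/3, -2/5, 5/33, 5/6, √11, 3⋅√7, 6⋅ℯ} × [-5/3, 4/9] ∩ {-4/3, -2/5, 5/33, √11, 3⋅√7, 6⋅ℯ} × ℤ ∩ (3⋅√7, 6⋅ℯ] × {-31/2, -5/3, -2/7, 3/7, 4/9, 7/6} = ∅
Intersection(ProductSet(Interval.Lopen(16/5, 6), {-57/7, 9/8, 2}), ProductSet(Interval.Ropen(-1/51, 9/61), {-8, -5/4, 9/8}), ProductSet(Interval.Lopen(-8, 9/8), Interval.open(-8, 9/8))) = EmptySet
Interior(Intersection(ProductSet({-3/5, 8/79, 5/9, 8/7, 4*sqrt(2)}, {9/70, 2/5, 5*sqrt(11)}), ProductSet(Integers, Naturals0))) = EmptySet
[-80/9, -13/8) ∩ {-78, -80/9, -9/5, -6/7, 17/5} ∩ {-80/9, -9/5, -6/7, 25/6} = {-80/9, -9/5}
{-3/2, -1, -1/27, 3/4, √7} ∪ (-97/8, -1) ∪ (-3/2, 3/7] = (-97/8, 3/7] ∪ {3/4, √7}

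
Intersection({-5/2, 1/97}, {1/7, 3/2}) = EmptySet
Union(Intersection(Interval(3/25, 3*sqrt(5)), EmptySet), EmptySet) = EmptySet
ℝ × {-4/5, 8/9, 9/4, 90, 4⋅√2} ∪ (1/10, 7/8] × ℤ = ((1/10, 7/8] × ℤ) ∪ (ℝ × {-4/5, 8/9, 9/4, 90, 4⋅√2})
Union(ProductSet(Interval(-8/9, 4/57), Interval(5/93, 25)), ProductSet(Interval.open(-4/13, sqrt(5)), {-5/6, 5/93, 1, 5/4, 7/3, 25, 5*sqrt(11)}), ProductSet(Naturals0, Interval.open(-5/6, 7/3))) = Union(ProductSet(Interval(-8/9, 4/57), Interval(5/93, 25)), ProductSet(Interval.open(-4/13, sqrt(5)), {-5/6, 5/93, 1, 5/4, 7/3, 25, 5*sqrt(11)}), ProductSet(Naturals0, Interval.open(-5/6, 7/3)))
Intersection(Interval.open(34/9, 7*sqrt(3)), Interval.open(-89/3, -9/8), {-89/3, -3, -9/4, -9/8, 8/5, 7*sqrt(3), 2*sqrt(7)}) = EmptySet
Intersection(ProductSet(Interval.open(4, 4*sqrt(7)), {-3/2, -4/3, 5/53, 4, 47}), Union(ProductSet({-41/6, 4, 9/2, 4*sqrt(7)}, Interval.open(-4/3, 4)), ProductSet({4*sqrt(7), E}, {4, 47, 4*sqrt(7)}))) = ProductSet({9/2}, {5/53})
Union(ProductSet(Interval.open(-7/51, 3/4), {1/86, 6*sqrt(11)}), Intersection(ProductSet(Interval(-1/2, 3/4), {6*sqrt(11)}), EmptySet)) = ProductSet(Interval.open(-7/51, 3/4), {1/86, 6*sqrt(11)})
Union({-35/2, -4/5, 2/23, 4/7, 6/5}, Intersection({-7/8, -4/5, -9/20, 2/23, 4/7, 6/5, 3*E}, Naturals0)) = {-35/2, -4/5, 2/23, 4/7, 6/5}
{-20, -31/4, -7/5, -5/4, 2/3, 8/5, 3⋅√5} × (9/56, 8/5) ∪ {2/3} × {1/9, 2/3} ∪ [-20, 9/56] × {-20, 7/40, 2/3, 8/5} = ({2/3} × {1/9, 2/3}) ∪ ([-20, 9/56] × {-20, 7/40, 2/3, 8/5}) ∪ ({-20, -31/4, -7/5, -5/4, 2/3, 8/5, 3⋅√5} × (9/56, 8/5))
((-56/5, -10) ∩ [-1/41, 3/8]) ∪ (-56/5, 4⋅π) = (-56/5, 4⋅π)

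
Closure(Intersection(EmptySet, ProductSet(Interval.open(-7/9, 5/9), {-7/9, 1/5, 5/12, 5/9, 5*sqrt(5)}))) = EmptySet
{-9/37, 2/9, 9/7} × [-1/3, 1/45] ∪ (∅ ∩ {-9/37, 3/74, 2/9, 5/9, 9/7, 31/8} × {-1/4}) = {-9/37, 2/9, 9/7} × [-1/3, 1/45]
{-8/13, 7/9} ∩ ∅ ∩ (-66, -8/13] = ∅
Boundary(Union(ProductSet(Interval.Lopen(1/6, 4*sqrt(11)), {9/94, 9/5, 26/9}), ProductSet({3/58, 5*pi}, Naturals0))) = Union(ProductSet({3/58, 5*pi}, Naturals0), ProductSet(Interval(1/6, 4*sqrt(11)), {9/94, 9/5, 26/9}))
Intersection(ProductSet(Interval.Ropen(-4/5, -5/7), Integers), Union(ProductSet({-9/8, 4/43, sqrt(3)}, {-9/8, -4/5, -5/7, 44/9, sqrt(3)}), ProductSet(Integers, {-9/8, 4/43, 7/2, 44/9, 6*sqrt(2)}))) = EmptySet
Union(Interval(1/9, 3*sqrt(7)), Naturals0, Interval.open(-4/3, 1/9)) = Union(Interval.Lopen(-4/3, 3*sqrt(7)), Naturals0)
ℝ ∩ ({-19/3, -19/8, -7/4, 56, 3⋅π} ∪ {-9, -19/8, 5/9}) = {-9, -19/3, -19/8, -7/4, 5/9, 56, 3⋅π}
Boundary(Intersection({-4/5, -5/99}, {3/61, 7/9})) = EmptySet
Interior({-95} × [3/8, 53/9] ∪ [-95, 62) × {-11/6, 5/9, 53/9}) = ∅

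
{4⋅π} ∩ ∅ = ∅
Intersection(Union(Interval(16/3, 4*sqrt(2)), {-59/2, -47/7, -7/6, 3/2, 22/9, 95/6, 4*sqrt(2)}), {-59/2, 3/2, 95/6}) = {-59/2, 3/2, 95/6}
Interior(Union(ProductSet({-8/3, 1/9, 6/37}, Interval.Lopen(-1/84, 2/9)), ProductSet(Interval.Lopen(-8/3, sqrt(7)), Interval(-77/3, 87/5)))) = ProductSet(Interval.open(-8/3, sqrt(7)), Interval.open(-77/3, 87/5))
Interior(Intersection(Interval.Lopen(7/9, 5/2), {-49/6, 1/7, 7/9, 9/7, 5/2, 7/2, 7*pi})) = EmptySet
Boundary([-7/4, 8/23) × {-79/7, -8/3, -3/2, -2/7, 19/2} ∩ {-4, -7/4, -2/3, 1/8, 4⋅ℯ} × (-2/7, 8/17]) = ∅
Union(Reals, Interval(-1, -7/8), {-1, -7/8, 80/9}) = Interval(-oo, oo)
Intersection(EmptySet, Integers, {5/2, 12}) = EmptySet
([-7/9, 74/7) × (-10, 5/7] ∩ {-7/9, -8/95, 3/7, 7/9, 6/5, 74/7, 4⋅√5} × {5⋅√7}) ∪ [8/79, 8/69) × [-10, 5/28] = [8/79, 8/69) × [-10, 5/28]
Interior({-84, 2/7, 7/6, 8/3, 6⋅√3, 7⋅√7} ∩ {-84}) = ∅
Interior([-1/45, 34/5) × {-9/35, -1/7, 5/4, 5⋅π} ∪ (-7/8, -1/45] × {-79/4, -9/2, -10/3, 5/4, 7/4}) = ∅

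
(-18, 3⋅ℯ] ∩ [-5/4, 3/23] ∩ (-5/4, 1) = (-5/4, 3/23]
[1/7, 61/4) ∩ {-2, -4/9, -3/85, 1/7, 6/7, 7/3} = {1/7, 6/7, 7/3}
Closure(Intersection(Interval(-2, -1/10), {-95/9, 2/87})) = EmptySet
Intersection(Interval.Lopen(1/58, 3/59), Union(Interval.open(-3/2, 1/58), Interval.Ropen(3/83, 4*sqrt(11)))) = Interval(3/83, 3/59)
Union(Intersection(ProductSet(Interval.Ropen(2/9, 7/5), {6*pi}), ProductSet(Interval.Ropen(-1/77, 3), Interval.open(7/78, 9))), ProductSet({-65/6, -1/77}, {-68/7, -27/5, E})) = ProductSet({-65/6, -1/77}, {-68/7, -27/5, E})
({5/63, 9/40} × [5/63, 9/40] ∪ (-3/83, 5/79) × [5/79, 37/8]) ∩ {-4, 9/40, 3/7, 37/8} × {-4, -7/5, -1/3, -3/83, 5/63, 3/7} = {9/40} × {5/63}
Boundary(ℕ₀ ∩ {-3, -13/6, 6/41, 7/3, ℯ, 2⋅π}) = ∅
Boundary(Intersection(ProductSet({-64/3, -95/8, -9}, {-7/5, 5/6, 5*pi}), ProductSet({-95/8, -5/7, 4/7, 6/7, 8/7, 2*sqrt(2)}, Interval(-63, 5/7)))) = ProductSet({-95/8}, {-7/5})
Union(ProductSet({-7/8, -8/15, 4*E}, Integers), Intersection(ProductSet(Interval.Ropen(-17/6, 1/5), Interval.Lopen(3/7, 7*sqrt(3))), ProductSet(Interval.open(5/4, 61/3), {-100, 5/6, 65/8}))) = ProductSet({-7/8, -8/15, 4*E}, Integers)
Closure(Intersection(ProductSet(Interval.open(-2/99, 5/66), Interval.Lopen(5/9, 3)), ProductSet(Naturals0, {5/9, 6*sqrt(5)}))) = EmptySet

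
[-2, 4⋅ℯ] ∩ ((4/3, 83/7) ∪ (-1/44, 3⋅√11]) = (-1/44, 4⋅ℯ]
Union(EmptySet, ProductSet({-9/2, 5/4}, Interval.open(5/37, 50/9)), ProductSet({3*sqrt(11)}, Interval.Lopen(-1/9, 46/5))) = Union(ProductSet({3*sqrt(11)}, Interval.Lopen(-1/9, 46/5)), ProductSet({-9/2, 5/4}, Interval.open(5/37, 50/9)))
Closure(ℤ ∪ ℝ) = ℝ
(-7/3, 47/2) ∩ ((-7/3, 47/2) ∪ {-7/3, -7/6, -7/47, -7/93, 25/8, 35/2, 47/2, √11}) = (-7/3, 47/2)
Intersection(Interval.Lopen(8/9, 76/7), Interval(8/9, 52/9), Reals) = Interval.Lopen(8/9, 52/9)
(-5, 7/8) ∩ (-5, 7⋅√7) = (-5, 7/8)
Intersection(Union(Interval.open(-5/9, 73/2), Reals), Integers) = Integers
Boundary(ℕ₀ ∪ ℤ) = ℤ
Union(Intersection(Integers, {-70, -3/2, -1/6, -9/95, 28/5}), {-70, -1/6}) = {-70, -1/6}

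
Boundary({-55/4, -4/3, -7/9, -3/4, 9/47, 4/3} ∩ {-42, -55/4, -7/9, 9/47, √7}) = {-55/4, -7/9, 9/47}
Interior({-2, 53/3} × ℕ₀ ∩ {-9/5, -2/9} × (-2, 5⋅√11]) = ∅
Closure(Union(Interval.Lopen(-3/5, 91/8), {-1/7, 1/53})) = Interval(-3/5, 91/8)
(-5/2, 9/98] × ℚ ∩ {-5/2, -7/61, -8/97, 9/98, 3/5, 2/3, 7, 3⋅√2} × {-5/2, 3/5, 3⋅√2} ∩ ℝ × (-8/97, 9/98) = ∅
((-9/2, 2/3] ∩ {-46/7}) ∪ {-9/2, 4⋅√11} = {-9/2, 4⋅√11}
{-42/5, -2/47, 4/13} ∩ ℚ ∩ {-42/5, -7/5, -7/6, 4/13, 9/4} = {-42/5, 4/13}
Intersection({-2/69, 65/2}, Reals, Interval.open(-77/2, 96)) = {-2/69, 65/2}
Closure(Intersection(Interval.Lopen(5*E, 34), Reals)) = Interval(5*E, 34)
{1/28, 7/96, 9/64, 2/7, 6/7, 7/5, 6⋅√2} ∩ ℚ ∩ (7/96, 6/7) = {9/64, 2/7}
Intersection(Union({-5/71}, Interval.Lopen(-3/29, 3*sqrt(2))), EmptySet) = EmptySet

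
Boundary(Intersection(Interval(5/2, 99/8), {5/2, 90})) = {5/2}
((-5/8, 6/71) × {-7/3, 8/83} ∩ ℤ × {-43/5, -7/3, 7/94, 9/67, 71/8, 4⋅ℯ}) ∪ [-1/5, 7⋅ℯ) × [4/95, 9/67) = ({0} × {-7/3}) ∪ ([-1/5, 7⋅ℯ) × [4/95, 9/67))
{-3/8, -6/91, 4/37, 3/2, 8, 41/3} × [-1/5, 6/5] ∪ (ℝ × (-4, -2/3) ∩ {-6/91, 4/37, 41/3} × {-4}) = {-3/8, -6/91, 4/37, 3/2, 8, 41/3} × [-1/5, 6/5]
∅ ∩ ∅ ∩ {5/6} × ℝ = ∅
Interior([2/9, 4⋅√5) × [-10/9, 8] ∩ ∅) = ∅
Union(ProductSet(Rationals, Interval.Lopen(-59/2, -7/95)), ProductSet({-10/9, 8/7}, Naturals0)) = Union(ProductSet({-10/9, 8/7}, Naturals0), ProductSet(Rationals, Interval.Lopen(-59/2, -7/95)))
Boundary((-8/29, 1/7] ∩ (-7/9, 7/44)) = {-8/29, 1/7}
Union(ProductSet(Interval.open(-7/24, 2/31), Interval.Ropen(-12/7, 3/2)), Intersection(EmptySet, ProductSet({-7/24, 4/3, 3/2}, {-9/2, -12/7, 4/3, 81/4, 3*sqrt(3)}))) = ProductSet(Interval.open(-7/24, 2/31), Interval.Ropen(-12/7, 3/2))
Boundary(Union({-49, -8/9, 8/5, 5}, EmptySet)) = {-49, -8/9, 8/5, 5}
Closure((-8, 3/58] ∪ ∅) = [-8, 3/58]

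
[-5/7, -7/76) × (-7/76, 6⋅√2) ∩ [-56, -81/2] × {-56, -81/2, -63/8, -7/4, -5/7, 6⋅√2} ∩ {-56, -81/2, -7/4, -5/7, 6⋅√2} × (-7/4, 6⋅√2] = ∅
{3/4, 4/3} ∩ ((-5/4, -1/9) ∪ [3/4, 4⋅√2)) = {3/4, 4/3}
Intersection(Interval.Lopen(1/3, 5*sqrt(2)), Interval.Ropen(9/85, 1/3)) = EmptySet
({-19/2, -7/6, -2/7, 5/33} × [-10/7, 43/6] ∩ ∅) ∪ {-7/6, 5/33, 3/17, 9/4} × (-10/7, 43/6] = {-7/6, 5/33, 3/17, 9/4} × (-10/7, 43/6]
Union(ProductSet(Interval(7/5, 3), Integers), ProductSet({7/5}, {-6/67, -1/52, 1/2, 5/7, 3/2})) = Union(ProductSet({7/5}, {-6/67, -1/52, 1/2, 5/7, 3/2}), ProductSet(Interval(7/5, 3), Integers))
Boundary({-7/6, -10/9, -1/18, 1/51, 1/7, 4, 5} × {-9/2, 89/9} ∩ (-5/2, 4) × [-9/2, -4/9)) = {-7/6, -10/9, -1/18, 1/51, 1/7} × {-9/2}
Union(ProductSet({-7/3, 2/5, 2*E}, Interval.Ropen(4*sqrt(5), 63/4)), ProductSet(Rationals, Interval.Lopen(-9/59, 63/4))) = Union(ProductSet({-7/3, 2/5, 2*E}, Interval.Ropen(4*sqrt(5), 63/4)), ProductSet(Rationals, Interval.Lopen(-9/59, 63/4)))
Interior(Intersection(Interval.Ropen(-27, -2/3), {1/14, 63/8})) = EmptySet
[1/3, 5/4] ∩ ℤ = {1}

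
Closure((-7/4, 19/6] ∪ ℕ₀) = [-7/4, 19/6] ∪ ℕ₀ ∪ (ℕ₀ \ (-7/4, 19/6))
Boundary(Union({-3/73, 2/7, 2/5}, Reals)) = EmptySet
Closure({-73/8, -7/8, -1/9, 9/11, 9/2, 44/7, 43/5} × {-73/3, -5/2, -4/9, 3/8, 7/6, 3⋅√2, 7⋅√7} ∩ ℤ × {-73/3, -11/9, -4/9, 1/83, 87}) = ∅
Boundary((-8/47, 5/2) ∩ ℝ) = {-8/47, 5/2}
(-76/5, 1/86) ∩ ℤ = {-15, -14, …, 0}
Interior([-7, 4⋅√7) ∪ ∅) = (-7, 4⋅√7)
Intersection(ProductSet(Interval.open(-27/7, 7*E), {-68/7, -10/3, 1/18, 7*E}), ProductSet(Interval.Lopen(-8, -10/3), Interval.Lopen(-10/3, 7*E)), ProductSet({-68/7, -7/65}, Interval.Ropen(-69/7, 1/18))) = EmptySet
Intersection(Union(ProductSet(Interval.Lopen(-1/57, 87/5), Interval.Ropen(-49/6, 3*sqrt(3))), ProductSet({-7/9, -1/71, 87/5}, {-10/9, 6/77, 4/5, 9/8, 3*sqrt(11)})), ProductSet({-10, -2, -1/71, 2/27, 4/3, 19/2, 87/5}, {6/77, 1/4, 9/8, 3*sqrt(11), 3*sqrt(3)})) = Union(ProductSet({-1/71, 87/5}, {6/77, 9/8, 3*sqrt(11)}), ProductSet({-1/71, 2/27, 4/3, 19/2, 87/5}, {6/77, 1/4, 9/8}))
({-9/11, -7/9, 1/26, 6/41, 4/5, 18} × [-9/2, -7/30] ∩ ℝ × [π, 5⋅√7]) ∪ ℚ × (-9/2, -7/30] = ℚ × (-9/2, -7/30]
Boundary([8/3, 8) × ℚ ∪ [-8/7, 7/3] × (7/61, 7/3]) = ([8/3, 8] × ℝ) ∪ ({-8/7, 7/3} × [7/61, 7/3]) ∪ ([-8/7, 7/3] × {7/61, 7/3})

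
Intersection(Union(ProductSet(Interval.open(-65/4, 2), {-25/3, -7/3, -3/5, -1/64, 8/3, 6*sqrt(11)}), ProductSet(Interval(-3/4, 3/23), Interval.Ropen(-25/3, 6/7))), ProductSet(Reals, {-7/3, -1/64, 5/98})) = Union(ProductSet(Interval.open(-65/4, 2), {-7/3, -1/64}), ProductSet(Interval(-3/4, 3/23), {-7/3, -1/64, 5/98}))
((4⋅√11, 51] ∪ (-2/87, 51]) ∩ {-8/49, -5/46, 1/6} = {1/6}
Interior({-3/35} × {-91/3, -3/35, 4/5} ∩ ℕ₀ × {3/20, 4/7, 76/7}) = ∅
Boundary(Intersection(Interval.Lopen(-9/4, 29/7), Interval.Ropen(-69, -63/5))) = EmptySet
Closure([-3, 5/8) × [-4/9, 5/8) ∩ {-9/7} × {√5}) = ∅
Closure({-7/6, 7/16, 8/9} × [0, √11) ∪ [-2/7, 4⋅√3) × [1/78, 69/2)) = ({-7/6} × [0, √11]) ∪ ({-7/6, 7/16, 8/9} × [0, √11)) ∪ ({-2/7, 4⋅√3} × [1/78, 69/2]) ∪ ([-2/7, 4⋅√3] × {1/78, 69/2}) ∪ ([-2/7, 4⋅√3) × [1/78, 69/2))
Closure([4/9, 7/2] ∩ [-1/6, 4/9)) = ∅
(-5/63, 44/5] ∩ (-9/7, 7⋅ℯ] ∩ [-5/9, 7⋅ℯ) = (-5/63, 44/5]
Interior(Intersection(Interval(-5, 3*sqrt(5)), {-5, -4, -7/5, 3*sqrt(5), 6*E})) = EmptySet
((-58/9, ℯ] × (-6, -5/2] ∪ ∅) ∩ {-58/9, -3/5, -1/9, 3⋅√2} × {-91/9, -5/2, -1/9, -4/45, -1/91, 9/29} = {-3/5, -1/9} × {-5/2}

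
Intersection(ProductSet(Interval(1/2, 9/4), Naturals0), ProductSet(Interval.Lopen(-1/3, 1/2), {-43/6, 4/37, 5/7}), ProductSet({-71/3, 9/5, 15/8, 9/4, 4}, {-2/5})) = EmptySet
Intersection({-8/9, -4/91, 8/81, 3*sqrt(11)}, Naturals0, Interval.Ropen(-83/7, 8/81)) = EmptySet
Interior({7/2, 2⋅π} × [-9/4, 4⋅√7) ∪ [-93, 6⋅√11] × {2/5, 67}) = ∅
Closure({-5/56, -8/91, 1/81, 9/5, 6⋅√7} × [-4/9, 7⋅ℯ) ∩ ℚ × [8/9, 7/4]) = {-5/56, -8/91, 1/81, 9/5} × [8/9, 7/4]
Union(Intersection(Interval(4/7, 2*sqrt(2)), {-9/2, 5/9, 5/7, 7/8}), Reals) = Reals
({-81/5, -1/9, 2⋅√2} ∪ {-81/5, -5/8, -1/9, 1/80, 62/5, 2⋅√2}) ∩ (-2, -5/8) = ∅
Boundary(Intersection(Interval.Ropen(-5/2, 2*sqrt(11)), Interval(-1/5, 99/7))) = {-1/5, 2*sqrt(11)}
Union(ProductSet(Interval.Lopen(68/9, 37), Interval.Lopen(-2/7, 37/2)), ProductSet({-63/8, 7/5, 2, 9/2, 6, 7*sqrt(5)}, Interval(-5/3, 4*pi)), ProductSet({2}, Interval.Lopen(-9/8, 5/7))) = Union(ProductSet({-63/8, 7/5, 2, 9/2, 6, 7*sqrt(5)}, Interval(-5/3, 4*pi)), ProductSet(Interval.Lopen(68/9, 37), Interval.Lopen(-2/7, 37/2)))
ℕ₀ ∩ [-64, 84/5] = {0, 1, …, 16}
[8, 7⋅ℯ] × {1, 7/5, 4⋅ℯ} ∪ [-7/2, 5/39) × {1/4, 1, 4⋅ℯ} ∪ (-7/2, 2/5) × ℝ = ((-7/2, 2/5) × ℝ) ∪ ([-7/2, 5/39) × {1/4, 1, 4⋅ℯ}) ∪ ([8, 7⋅ℯ] × {1, 7/5, 4⋅ℯ})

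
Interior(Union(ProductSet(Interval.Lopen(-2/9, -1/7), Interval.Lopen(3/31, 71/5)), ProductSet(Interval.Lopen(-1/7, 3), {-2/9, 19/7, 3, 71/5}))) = ProductSet(Interval.open(-2/9, -1/7), Interval.open(3/31, 71/5))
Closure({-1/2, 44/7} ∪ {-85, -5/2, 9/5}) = {-85, -5/2, -1/2, 9/5, 44/7}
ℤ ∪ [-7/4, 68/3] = ℤ ∪ [-7/4, 68/3]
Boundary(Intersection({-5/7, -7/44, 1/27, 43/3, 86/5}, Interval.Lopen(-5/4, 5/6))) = {-5/7, -7/44, 1/27}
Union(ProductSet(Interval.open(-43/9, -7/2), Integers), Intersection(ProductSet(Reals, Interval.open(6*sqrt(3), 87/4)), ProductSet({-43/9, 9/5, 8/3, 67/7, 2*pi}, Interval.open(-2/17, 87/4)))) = Union(ProductSet({-43/9, 9/5, 8/3, 67/7, 2*pi}, Interval.open(6*sqrt(3), 87/4)), ProductSet(Interval.open(-43/9, -7/2), Integers))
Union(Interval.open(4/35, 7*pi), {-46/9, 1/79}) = Union({-46/9, 1/79}, Interval.open(4/35, 7*pi))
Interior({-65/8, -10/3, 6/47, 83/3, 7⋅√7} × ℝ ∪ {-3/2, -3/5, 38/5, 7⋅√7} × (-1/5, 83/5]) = ∅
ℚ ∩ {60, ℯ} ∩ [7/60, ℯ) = ∅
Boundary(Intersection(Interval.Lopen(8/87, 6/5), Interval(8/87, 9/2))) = {8/87, 6/5}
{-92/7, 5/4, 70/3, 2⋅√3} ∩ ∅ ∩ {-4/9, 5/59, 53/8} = ∅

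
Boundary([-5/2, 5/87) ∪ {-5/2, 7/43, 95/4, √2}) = {-5/2, 5/87, 7/43, 95/4, √2}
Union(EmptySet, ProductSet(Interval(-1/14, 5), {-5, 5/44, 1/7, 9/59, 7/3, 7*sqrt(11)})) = ProductSet(Interval(-1/14, 5), {-5, 5/44, 1/7, 9/59, 7/3, 7*sqrt(11)})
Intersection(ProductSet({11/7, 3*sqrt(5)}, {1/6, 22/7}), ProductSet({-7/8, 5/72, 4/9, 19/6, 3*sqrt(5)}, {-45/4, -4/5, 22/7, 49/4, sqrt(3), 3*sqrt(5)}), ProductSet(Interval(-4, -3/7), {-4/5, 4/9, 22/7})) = EmptySet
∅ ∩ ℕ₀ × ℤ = ∅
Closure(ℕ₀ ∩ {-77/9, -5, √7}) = ∅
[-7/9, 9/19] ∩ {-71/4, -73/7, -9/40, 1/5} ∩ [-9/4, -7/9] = ∅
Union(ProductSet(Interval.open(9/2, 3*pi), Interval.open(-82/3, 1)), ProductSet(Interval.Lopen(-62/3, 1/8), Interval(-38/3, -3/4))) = Union(ProductSet(Interval.Lopen(-62/3, 1/8), Interval(-38/3, -3/4)), ProductSet(Interval.open(9/2, 3*pi), Interval.open(-82/3, 1)))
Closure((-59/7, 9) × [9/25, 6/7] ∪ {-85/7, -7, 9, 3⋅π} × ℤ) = ({-85/7, -7, 9, 3⋅π} × ℤ) ∪ ([-59/7, 9] × [9/25, 6/7])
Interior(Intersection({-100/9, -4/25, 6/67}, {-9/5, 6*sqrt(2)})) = EmptySet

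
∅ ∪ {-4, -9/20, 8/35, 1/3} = {-4, -9/20, 8/35, 1/3}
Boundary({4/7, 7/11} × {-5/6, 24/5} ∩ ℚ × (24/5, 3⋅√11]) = ∅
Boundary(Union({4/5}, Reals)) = EmptySet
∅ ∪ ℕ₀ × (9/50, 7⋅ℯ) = ℕ₀ × (9/50, 7⋅ℯ)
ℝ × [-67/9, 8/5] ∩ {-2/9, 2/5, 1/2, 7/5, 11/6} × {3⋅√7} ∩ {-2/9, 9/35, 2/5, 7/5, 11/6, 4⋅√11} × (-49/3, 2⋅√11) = ∅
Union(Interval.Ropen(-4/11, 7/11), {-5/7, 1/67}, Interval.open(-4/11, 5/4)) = Union({-5/7}, Interval.Ropen(-4/11, 5/4))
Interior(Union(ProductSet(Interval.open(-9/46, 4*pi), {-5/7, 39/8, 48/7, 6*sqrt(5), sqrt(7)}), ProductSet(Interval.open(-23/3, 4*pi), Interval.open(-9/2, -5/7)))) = ProductSet(Interval.open(-23/3, 4*pi), Interval.open(-9/2, -5/7))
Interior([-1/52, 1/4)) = (-1/52, 1/4)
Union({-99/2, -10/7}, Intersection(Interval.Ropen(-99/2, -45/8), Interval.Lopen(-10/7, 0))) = {-99/2, -10/7}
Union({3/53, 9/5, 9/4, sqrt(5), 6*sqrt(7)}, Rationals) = Union({sqrt(5), 6*sqrt(7)}, Rationals)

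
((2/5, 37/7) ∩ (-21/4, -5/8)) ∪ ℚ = ℚ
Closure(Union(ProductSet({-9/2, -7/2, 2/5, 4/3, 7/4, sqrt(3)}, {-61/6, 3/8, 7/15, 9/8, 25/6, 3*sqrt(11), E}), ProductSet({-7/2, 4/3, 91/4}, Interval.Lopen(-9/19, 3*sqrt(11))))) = Union(ProductSet({-7/2, 4/3, 91/4}, Interval(-9/19, 3*sqrt(11))), ProductSet({-9/2, -7/2, 2/5, 4/3, 7/4, sqrt(3)}, {-61/6, 3/8, 7/15, 9/8, 25/6, 3*sqrt(11), E}))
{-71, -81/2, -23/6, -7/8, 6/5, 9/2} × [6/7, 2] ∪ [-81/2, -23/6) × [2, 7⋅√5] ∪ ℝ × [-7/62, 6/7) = (ℝ × [-7/62, 6/7)) ∪ ({-71, -81/2, -23/6, -7/8, 6/5, 9/2} × [6/7, 2]) ∪ ([-81/2, -23/6) × [2, 7⋅√5])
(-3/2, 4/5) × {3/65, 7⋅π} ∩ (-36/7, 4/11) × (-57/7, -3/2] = ∅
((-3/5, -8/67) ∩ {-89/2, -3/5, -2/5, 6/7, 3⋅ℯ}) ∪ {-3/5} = {-3/5, -2/5}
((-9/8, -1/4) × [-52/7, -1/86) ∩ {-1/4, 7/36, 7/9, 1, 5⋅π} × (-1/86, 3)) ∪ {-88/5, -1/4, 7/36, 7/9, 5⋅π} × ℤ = {-88/5, -1/4, 7/36, 7/9, 5⋅π} × ℤ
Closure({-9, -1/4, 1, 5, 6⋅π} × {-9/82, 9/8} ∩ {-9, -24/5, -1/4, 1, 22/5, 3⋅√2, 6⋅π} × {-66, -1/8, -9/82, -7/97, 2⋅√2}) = {-9, -1/4, 1, 6⋅π} × {-9/82}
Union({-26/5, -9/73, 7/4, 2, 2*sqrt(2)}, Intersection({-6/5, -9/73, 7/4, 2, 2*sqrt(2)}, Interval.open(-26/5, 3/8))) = {-26/5, -6/5, -9/73, 7/4, 2, 2*sqrt(2)}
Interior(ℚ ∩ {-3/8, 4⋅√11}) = ∅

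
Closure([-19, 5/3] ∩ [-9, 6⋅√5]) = [-9, 5/3]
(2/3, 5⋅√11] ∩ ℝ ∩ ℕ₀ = {1, 2, …, 16}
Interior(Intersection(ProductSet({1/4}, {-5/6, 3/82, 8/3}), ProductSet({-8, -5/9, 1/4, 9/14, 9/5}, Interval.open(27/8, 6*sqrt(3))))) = EmptySet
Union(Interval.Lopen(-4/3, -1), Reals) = Interval(-oo, oo)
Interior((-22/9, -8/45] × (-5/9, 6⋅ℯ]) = (-22/9, -8/45) × (-5/9, 6⋅ℯ)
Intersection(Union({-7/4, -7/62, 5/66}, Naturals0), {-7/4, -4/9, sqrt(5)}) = {-7/4}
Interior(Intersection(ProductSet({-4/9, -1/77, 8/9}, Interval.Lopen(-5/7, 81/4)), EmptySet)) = EmptySet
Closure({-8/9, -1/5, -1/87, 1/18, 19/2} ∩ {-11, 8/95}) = ∅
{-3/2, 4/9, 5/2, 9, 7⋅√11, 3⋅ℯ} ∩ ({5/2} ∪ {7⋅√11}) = {5/2, 7⋅√11}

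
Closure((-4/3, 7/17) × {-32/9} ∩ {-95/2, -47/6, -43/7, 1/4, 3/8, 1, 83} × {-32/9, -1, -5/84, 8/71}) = {1/4, 3/8} × {-32/9}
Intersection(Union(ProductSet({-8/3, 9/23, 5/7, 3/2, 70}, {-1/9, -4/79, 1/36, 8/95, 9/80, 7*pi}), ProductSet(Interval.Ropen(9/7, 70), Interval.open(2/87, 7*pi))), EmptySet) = EmptySet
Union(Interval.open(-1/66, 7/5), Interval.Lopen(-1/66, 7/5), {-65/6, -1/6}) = Union({-65/6, -1/6}, Interval.Lopen(-1/66, 7/5))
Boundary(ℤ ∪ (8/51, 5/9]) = {8/51, 5/9} ∪ (ℤ \ (8/51, 5/9))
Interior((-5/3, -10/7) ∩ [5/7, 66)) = ∅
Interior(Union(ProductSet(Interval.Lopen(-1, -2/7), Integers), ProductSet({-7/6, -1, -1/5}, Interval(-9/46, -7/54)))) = EmptySet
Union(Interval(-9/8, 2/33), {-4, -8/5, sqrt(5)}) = Union({-4, -8/5, sqrt(5)}, Interval(-9/8, 2/33))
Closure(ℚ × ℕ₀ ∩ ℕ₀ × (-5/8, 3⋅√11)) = ℕ₀ × {0, 1, …, 9}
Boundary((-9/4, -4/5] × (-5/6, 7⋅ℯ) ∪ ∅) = ({-9/4, -4/5} × [-5/6, 7⋅ℯ]) ∪ ([-9/4, -4/5] × {-5/6, 7⋅ℯ})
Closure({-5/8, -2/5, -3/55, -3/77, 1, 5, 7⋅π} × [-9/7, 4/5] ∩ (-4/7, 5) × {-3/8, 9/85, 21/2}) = {-2/5, -3/55, -3/77, 1} × {-3/8, 9/85}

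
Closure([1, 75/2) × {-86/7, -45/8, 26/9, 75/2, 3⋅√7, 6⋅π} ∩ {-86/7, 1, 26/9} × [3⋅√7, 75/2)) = {1, 26/9} × {3⋅√7, 6⋅π}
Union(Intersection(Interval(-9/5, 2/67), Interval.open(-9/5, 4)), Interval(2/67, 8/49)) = Interval.Lopen(-9/5, 8/49)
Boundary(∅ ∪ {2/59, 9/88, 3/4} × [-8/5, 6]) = {2/59, 9/88, 3/4} × [-8/5, 6]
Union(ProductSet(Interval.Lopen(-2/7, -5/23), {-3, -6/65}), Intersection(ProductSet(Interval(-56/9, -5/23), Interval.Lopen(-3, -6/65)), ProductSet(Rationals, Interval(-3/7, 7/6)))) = Union(ProductSet(Intersection(Interval(-56/9, -5/23), Rationals), Interval(-3/7, -6/65)), ProductSet(Interval.Lopen(-2/7, -5/23), {-3, -6/65}))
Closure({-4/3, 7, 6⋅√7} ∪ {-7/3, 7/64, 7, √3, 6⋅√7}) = {-7/3, -4/3, 7/64, 7, √3, 6⋅√7}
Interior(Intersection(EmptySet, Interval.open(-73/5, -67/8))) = EmptySet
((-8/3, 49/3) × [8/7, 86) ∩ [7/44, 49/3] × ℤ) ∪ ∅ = [7/44, 49/3) × {2, 3, …, 85}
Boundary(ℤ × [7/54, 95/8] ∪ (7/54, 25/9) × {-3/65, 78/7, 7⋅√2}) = (ℤ × [7/54, 95/8]) ∪ ([7/54, 25/9] × {-3/65, 78/7, 7⋅√2})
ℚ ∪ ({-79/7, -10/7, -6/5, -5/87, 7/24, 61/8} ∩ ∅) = ℚ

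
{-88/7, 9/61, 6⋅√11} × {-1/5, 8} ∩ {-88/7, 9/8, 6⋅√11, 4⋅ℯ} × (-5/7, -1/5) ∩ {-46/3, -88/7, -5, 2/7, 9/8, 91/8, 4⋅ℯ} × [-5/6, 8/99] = ∅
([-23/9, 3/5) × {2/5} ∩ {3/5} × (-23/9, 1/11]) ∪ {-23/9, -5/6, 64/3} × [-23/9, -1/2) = {-23/9, -5/6, 64/3} × [-23/9, -1/2)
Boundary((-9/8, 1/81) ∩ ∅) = ∅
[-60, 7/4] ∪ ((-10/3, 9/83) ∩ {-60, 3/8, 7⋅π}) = [-60, 7/4]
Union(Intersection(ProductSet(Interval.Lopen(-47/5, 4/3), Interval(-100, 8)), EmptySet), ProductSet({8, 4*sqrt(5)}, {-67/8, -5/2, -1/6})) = ProductSet({8, 4*sqrt(5)}, {-67/8, -5/2, -1/6})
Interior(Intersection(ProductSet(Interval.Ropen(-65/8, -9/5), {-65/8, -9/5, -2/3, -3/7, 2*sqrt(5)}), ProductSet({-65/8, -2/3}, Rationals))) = EmptySet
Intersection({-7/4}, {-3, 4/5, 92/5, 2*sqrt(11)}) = EmptySet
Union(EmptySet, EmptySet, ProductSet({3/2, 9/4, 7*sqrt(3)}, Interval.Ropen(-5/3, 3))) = ProductSet({3/2, 9/4, 7*sqrt(3)}, Interval.Ropen(-5/3, 3))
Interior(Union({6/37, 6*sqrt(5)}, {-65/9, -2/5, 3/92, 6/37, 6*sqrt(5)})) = EmptySet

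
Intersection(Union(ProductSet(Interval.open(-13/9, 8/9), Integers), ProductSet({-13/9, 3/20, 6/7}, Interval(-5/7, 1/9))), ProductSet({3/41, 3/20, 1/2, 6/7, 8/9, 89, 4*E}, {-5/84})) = ProductSet({3/20, 6/7}, {-5/84})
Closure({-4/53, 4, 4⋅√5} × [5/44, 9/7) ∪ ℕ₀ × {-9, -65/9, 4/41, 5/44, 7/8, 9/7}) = (ℕ₀ × {-9, -65/9, 4/41, 5/44, 7/8, 9/7}) ∪ ({-4/53, 4, 4⋅√5} × [5/44, 9/7])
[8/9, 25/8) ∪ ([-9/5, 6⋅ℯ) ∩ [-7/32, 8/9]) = [-7/32, 25/8)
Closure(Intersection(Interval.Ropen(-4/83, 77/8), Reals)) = Interval(-4/83, 77/8)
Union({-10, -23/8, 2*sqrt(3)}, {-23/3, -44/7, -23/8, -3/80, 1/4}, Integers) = Union({-23/3, -44/7, -23/8, -3/80, 1/4, 2*sqrt(3)}, Integers)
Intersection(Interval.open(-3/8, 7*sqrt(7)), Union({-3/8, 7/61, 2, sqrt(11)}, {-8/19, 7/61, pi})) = {7/61, 2, sqrt(11), pi}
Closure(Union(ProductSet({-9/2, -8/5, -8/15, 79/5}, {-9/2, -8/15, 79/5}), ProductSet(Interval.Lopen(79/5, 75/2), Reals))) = Union(ProductSet({-9/2, -8/5, -8/15, 79/5}, {-9/2, -8/15, 79/5}), ProductSet(Interval(79/5, 75/2), Reals))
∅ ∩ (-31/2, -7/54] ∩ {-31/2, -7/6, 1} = ∅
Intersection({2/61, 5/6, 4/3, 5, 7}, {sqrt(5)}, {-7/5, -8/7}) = EmptySet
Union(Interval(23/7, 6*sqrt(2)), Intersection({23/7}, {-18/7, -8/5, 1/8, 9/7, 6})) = Interval(23/7, 6*sqrt(2))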